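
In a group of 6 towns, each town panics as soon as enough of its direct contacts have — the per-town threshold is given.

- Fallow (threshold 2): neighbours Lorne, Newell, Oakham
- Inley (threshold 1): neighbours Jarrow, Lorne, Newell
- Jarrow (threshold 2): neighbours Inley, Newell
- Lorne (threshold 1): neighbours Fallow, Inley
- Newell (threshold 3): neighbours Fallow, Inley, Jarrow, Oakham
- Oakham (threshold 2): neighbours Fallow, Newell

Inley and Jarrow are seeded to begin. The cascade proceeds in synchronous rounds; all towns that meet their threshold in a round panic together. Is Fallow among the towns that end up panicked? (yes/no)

Round 1 — Inley, Jarrow panic (initial).
Round 2 — checking thresholds:
  Lorne: 1 of 2 neighbours ≥ 1, panics.
  Newell: 2 of 4 neighbours < 3, not yet.
Round 3 — no new panics; cascade stops.

no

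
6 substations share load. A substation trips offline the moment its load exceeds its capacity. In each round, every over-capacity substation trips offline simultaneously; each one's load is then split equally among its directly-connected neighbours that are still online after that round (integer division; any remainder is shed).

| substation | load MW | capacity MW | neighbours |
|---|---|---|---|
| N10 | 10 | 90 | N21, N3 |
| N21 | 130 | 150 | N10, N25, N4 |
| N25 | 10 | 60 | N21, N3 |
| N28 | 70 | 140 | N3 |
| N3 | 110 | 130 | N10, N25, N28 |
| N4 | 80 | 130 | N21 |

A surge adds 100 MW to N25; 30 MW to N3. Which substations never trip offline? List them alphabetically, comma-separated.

N28

Round 1 — N25 at 110 > 60; N3 at 140 > 130. N25, N3 trip offline.
  N25 sheds 110 MW to N21: 110 each.
    N21: 130+110 = 240 > 150
  N3 sheds 140 MW to N10, N28: 70 each.
    N10: 10+70 = 80 ≤ 90
    N28: 70+70 = 140 ≤ 140
Round 2 — N21 trips offline.
  N21 sheds 240 MW to N10, N4: 120 each.
    N10: 80+120 = 200 > 90
    N4: 80+120 = 200 > 130
Round 3 — N10, N4 trip offline.
  N10 sheds 200 MW: no online neighbours, lost.
  N4 sheds 200 MW: no online neighbours, lost.
No further trips.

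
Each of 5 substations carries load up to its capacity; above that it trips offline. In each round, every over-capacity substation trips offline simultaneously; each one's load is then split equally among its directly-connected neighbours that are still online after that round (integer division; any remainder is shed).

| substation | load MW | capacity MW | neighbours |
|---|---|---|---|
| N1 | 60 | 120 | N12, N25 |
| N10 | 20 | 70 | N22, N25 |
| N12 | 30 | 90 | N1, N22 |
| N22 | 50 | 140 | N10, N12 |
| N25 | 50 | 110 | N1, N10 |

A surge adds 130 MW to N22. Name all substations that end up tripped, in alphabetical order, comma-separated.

Round 1 — N22 at 180 > 140. N22 trips offline.
  N22 sheds 180 MW to N10, N12: 90 each.
    N10: 20+90 = 110 > 70
    N12: 30+90 = 120 > 90
Round 2 — N10, N12 trip offline.
  N10 sheds 110 MW to N25: 110 each.
    N25: 50+110 = 160 > 110
  N12 sheds 120 MW to N1: 120 each.
    N1: 60+120 = 180 > 120
Round 3 — N1, N25 trip offline.
  N1 sheds 180 MW: no online neighbours, lost.
  N25 sheds 160 MW: no online neighbours, lost.
No further trips.

N1, N10, N12, N22, N25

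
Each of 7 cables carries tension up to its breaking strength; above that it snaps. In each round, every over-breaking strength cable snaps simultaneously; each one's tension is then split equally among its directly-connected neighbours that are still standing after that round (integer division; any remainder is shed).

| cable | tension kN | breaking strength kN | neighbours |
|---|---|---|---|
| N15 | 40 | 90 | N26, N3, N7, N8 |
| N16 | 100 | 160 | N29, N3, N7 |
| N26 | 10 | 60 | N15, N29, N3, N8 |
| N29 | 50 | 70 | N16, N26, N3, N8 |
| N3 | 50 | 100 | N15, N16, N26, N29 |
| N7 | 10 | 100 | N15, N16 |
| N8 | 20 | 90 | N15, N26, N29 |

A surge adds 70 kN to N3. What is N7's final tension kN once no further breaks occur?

Round 1 — N3 at 120 > 100. N3 snaps.
  N3 sheds 120 kN to N15, N16, N26, N29: 30 each.
    N15: 40+30 = 70 ≤ 90
    N16: 100+30 = 130 ≤ 160
    N26: 10+30 = 40 ≤ 60
    N29: 50+30 = 80 > 70
Round 2 — N29 snaps.
  N29 sheds 80 kN to N16, N26, N8: 26 each (2 lost).
    N16: 130+26 = 156 ≤ 160
    N26: 40+26 = 66 > 60
    N8: 20+26 = 46 ≤ 90
Round 3 — N26 snaps.
  N26 sheds 66 kN to N15, N8: 33 each.
    N15: 70+33 = 103 > 90
    N8: 46+33 = 79 ≤ 90
Round 4 — N15 snaps.
  N15 sheds 103 kN to N7, N8: 51 each (1 lost).
    N7: 10+51 = 61 ≤ 100
    N8: 79+51 = 130 > 90
Round 5 — N8 snaps.
  N8 sheds 130 kN: no online neighbours, lost.
No further breaks.

61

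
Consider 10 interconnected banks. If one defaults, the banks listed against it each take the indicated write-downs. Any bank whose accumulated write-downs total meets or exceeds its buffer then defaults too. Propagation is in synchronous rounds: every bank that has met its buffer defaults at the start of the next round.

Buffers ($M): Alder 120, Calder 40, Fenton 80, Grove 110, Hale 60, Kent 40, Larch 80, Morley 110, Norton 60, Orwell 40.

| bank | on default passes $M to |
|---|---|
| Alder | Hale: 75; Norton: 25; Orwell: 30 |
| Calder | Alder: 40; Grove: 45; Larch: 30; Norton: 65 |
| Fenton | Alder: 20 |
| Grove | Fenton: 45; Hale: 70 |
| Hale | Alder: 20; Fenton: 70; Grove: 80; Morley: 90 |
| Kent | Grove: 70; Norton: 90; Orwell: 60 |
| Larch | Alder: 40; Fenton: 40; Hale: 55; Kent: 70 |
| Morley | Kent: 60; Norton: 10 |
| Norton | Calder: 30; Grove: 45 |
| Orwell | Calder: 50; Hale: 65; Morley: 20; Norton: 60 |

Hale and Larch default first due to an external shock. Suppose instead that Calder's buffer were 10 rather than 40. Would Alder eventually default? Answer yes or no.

yes

With Calder's buffer at 10:
Round 1 — Hale, Larch default (initial).
  Alder: +20+40 → 60 < 120
  Fenton: +70+40 → 110 ≥ 80
  Grove: +80 → 80 < 110
  Kent: +70 → 70 ≥ 40
  Morley: +90 → 90 < 110
Round 2 — Fenton, Kent default.
  Alder: +20 → 80 < 120
  Grove: +70 → 150 ≥ 110
  Norton: +90 → 90 ≥ 60
  Orwell: +60 → 60 ≥ 40
Round 3 — Grove, Norton, Orwell default.
  Calder: +30+50 → 80 ≥ 10
  Morley: +20 → 110 ≥ 110
Round 4 — Calder, Morley default.
  Alder: +40 → 120 ≥ 120
Round 5 — Alder defaults.
No further defaults.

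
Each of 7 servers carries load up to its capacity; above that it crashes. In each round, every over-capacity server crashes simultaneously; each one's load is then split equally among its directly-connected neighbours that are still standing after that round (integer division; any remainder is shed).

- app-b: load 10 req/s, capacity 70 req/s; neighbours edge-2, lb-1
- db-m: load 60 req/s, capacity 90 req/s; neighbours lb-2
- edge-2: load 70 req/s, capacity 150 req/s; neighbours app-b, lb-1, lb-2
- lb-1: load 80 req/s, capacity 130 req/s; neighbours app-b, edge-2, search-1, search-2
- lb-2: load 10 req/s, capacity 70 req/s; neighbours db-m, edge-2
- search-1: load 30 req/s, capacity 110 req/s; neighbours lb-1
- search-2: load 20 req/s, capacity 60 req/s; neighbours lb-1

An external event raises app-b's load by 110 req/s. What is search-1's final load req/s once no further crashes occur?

76

Round 1 — app-b at 120 > 70. app-b crashes.
  app-b sheds 120 req/s to edge-2, lb-1: 60 each.
    edge-2: 70+60 = 130 ≤ 150
    lb-1: 80+60 = 140 > 130
Round 2 — lb-1 crashes.
  lb-1 sheds 140 req/s to edge-2, search-1, search-2: 46 each (2 lost).
    edge-2: 130+46 = 176 > 150
    search-1: 30+46 = 76 ≤ 110
    search-2: 20+46 = 66 > 60
Round 3 — edge-2, search-2 crash.
  edge-2 sheds 176 req/s to lb-2: 176 each.
    lb-2: 10+176 = 186 > 70
  search-2 sheds 66 req/s: no online neighbours, lost.
Round 4 — lb-2 crashes.
  lb-2 sheds 186 req/s to db-m: 186 each.
    db-m: 60+186 = 246 > 90
Round 5 — db-m crashes.
  db-m sheds 246 req/s: no online neighbours, lost.
No further crashes.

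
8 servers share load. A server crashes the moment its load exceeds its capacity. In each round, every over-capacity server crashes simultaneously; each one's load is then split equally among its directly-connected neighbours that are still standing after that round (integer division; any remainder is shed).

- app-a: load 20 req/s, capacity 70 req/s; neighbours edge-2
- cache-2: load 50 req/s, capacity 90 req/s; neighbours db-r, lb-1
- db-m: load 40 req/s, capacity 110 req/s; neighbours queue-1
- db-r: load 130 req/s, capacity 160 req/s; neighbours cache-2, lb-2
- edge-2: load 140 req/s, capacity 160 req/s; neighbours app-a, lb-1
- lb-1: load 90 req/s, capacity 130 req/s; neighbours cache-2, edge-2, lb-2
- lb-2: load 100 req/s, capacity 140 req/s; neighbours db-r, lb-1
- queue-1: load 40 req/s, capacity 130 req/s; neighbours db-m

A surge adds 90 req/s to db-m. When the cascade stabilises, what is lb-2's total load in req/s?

100

Round 1 — db-m at 130 > 110. db-m crashes.
  db-m sheds 130 req/s to queue-1: 130 each.
    queue-1: 40+130 = 170 > 130
Round 2 — queue-1 crashes.
  queue-1 sheds 170 req/s: no online neighbours, lost.
No further crashes.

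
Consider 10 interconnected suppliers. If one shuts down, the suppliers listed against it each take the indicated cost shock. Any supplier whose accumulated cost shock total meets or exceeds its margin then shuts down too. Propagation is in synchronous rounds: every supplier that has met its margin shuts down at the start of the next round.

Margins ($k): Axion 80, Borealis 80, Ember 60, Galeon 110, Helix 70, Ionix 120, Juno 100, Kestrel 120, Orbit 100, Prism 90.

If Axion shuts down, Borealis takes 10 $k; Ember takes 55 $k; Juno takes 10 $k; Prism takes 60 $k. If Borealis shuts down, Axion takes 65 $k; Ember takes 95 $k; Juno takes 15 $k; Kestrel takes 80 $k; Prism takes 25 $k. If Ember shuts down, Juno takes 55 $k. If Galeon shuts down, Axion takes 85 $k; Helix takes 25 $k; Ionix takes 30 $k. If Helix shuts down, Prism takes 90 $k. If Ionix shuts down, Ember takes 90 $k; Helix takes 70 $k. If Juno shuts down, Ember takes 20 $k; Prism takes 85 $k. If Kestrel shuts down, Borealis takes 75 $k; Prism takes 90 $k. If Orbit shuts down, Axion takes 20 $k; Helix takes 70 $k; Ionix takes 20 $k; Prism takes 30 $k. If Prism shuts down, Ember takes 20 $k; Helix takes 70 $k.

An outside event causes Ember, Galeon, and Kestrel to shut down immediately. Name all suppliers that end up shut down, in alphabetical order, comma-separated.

Round 1 — Ember, Galeon, Kestrel shut down (initial).
  Axion: +85 → 85 ≥ 80
  Borealis: +75 → 75 < 80
  Helix: +25 → 25 < 70
  Ionix: +30 → 30 < 120
  Juno: +55 → 55 < 100
  Prism: +90 → 90 ≥ 90
Round 2 — Axion, Prism shut down.
  Borealis: +10 → 85 ≥ 80
  Helix: +70 → 95 ≥ 70
  Juno: +10 → 65 < 100
Round 3 — Borealis, Helix shut down.
  Juno: +15 → 80 < 100
No further shutdowns.

Axion, Borealis, Ember, Galeon, Helix, Kestrel, Prism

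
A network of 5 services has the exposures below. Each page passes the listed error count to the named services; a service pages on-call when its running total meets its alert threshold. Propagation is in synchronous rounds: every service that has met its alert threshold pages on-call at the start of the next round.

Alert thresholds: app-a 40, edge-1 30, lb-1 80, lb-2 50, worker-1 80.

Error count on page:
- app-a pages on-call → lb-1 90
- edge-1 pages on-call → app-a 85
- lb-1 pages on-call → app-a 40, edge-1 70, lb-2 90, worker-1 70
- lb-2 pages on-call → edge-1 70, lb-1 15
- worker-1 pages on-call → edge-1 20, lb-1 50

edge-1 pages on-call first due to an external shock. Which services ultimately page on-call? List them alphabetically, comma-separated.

Round 1 — edge-1 pages on-call (initial).
  app-a: +85 → 85 ≥ 40
Round 2 — app-a pages on-call.
  lb-1: +90 → 90 ≥ 80
Round 3 — lb-1 pages on-call.
  lb-2: +90 → 90 ≥ 50
  worker-1: +70 → 70 < 80
Round 4 — lb-2 pages on-call.
No further pages.

app-a, edge-1, lb-1, lb-2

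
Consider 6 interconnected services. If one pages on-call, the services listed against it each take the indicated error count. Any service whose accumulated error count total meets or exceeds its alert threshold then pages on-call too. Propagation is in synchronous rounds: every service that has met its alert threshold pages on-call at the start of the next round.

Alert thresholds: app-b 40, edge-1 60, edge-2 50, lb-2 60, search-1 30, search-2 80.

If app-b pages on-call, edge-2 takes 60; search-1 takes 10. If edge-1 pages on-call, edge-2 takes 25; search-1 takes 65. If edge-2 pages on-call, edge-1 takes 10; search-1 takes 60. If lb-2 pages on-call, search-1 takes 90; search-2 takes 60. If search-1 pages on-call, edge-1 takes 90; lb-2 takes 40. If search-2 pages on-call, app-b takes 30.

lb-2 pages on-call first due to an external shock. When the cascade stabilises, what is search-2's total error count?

60

Round 1 — lb-2 pages on-call (initial).
  search-1: +90 → 90 ≥ 30
  search-2: +60 → 60 < 80
Round 2 — search-1 pages on-call.
  edge-1: +90 → 90 ≥ 60
Round 3 — edge-1 pages on-call.
  edge-2: +25 → 25 < 50
No further pages.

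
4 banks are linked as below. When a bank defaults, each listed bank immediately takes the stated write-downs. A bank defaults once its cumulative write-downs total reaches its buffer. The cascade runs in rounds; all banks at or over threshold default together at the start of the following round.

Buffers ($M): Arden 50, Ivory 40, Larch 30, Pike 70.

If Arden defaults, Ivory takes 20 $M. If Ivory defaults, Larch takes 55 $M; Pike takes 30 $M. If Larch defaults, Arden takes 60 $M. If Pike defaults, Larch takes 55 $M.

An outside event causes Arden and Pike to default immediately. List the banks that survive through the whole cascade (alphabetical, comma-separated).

Ivory

Round 1 — Arden, Pike default (initial).
  Ivory: +20 → 20 < 40
  Larch: +55 → 55 ≥ 30
Round 2 — Larch defaults.
No further defaults.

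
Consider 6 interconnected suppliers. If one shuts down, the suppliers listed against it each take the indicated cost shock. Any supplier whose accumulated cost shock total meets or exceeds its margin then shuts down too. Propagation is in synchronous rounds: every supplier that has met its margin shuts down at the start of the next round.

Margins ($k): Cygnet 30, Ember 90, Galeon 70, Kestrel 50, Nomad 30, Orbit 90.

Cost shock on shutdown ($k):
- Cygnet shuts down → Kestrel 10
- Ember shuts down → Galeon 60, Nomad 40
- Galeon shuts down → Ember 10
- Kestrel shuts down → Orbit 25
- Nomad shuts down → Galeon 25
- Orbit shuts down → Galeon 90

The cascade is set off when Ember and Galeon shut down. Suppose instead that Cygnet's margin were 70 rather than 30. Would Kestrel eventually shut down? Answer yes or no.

With Cygnet's margin at 70:
Round 1 — Ember, Galeon shut down (initial).
  Nomad: +40 → 40 ≥ 30
Round 2 — Nomad shuts down.
No further shutdowns.

no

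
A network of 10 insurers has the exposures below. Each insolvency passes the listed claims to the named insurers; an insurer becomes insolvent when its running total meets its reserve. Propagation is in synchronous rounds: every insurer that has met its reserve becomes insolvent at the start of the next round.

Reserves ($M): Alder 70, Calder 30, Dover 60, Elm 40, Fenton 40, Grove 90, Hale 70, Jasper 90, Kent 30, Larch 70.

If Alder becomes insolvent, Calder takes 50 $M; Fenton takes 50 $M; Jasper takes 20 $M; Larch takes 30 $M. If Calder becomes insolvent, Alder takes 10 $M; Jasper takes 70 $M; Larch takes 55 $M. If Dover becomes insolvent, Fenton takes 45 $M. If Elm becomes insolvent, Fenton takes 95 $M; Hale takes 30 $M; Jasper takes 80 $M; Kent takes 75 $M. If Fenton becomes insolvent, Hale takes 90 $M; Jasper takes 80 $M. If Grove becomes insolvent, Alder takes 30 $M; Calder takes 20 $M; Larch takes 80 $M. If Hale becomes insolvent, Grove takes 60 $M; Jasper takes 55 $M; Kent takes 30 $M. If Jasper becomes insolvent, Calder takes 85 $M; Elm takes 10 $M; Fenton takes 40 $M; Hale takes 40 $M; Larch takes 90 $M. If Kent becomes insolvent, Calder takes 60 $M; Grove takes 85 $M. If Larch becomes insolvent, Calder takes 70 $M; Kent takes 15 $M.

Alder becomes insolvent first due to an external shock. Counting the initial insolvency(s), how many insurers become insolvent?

8

Round 1 — Alder becomes insolvent (initial).
  Calder: +50 → 50 ≥ 30
  Fenton: +50 → 50 ≥ 40
  Jasper: +20 → 20 < 90
  Larch: +30 → 30 < 70
Round 2 — Calder, Fenton become insolvent.
  Hale: +90 → 90 ≥ 70
  Jasper: +70+80 → 170 ≥ 90
  Larch: +55 → 85 ≥ 70
Round 3 — Hale, Jasper, Larch become insolvent.
  Elm: +10 → 10 < 40
  Grove: +60 → 60 < 90
  Kent: +30+15 → 45 ≥ 30
Round 4 — Kent becomes insolvent.
  Grove: +85 → 145 ≥ 90
Round 5 — Grove becomes insolvent.
No further insolvencies.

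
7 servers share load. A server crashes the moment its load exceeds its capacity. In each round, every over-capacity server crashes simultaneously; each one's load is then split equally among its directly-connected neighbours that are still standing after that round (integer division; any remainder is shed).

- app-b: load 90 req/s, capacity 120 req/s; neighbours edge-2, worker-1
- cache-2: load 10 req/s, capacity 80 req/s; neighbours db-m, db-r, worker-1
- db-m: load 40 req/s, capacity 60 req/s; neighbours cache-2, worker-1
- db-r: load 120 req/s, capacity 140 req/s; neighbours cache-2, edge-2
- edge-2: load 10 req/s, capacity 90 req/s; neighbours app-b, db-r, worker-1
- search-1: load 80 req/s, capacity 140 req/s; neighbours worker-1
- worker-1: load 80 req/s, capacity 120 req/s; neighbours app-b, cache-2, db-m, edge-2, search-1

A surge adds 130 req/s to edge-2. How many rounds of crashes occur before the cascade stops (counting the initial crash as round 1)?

3

Round 1 — edge-2 at 140 > 90. edge-2 crashes.
  edge-2 sheds 140 req/s to app-b, db-r, worker-1: 46 each (2 lost).
    app-b: 90+46 = 136 > 120
    db-r: 120+46 = 166 > 140
    worker-1: 80+46 = 126 > 120
Round 2 — app-b, db-r, worker-1 crash.
  app-b sheds 136 req/s: no online neighbours, lost.
  db-r sheds 166 req/s to cache-2: 166 each.
    cache-2: 10+166 = 176 > 80
  worker-1 sheds 126 req/s to cache-2, db-m, search-1: 42 each.
    cache-2: 176+42 = 218 > 80
    db-m: 40+42 = 82 > 60
    search-1: 80+42 = 122 ≤ 140
Round 3 — cache-2, db-m crash.
  cache-2 sheds 218 req/s: no online neighbours, lost.
  db-m sheds 82 req/s: no online neighbours, lost.
No further crashes.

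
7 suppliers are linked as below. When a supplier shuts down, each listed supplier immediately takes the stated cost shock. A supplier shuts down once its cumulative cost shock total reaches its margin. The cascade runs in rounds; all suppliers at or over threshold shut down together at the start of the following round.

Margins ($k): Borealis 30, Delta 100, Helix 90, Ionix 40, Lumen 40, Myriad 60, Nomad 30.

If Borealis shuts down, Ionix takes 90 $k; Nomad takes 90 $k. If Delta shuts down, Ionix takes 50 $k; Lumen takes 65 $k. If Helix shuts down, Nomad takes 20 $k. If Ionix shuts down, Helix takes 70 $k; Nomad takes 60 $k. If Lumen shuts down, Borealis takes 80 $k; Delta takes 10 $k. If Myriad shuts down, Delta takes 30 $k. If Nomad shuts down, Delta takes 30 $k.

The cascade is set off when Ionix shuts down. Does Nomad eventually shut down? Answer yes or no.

yes

Round 1 — Ionix shuts down (initial).
  Helix: +70 → 70 < 90
  Nomad: +60 → 60 ≥ 30
Round 2 — Nomad shuts down.
  Delta: +30 → 30 < 100
No further shutdowns.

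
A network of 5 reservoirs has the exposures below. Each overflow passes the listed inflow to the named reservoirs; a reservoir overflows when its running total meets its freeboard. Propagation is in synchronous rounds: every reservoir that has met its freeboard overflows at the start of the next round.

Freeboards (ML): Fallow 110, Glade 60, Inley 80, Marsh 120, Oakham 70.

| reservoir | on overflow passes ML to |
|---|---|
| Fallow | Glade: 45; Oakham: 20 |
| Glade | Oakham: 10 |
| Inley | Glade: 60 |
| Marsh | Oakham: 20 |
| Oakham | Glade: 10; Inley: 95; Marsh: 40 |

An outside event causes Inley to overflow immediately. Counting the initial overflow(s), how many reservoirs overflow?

2

Round 1 — Inley overflows (initial).
  Glade: +60 → 60 ≥ 60
Round 2 — Glade overflows.
  Oakham: +10 → 10 < 70
No further overflows.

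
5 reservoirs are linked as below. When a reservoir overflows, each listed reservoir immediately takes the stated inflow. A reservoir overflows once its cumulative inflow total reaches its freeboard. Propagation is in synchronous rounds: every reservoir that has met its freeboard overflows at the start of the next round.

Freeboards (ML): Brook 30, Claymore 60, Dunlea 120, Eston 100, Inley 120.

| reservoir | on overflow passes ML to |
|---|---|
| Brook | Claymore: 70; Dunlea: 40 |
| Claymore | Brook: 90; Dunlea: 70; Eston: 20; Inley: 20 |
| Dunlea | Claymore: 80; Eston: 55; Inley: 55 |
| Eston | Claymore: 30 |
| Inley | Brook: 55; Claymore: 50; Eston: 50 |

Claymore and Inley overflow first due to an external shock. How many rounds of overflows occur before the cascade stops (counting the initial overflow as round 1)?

2

Round 1 — Claymore, Inley overflow (initial).
  Brook: +90+55 → 145 ≥ 30
  Dunlea: +70 → 70 < 120
  Eston: +20+50 → 70 < 100
Round 2 — Brook overflows.
  Dunlea: +40 → 110 < 120
No further overflows.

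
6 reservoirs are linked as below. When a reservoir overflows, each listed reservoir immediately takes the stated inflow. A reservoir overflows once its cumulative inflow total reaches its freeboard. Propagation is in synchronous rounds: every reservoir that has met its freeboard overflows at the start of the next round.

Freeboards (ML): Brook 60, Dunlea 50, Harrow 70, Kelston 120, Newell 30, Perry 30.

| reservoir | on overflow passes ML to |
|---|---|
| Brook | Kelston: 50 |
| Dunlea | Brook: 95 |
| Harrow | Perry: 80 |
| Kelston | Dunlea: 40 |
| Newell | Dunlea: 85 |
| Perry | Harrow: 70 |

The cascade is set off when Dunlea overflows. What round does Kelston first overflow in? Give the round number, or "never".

Round 1 — Dunlea overflows (initial).
  Brook: +95 → 95 ≥ 60
Round 2 — Brook overflows.
  Kelston: +50 → 50 < 120
No further overflows.

never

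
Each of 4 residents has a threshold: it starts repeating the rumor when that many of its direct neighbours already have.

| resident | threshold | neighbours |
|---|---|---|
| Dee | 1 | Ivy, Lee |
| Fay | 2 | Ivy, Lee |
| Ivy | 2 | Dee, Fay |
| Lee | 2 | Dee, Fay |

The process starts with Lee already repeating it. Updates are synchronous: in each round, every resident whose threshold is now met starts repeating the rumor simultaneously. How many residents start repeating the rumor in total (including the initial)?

Round 1 — Lee starts repeating the rumor (initial).
Round 2 — checking thresholds:
  Dee: 1 of 2 neighbours ≥ 1, starts repeating the rumor.
  Fay: 1 of 2 neighbours < 2, below threshold.
Round 3 — no new spreads; cascade stops.

2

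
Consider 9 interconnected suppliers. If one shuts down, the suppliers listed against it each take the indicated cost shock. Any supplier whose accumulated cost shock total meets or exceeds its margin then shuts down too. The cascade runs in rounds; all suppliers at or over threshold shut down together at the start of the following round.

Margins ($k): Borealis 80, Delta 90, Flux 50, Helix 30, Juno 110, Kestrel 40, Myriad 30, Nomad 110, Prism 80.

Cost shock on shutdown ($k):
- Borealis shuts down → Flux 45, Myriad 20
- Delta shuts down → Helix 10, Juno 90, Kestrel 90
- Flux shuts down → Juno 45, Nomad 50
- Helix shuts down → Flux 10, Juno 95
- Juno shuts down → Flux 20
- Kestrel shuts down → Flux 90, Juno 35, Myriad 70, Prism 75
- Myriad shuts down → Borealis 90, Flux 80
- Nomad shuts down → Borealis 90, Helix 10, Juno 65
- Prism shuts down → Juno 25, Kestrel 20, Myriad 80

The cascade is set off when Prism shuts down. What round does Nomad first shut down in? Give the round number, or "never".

Round 1 — Prism shuts down (initial).
  Juno: +25 → 25 < 110
  Kestrel: +20 → 20 < 40
  Myriad: +80 → 80 ≥ 30
Round 2 — Myriad shuts down.
  Borealis: +90 → 90 ≥ 80
  Flux: +80 → 80 ≥ 50
Round 3 — Borealis, Flux shut down.
  Juno: +45 → 70 < 110
  Nomad: +50 → 50 < 110
No further shutdowns.

never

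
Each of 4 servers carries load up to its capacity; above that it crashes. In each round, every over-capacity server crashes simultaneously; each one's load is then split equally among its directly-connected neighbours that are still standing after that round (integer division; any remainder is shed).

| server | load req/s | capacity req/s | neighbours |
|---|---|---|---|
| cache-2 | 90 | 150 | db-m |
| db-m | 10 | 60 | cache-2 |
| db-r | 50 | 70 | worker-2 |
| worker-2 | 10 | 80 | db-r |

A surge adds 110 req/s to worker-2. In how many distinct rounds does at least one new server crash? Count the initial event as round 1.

2

Round 1 — worker-2 at 120 > 80. worker-2 crashes.
  worker-2 sheds 120 req/s to db-r: 120 each.
    db-r: 50+120 = 170 > 70
Round 2 — db-r crashes.
  db-r sheds 170 req/s: no online neighbours, lost.
No further crashes.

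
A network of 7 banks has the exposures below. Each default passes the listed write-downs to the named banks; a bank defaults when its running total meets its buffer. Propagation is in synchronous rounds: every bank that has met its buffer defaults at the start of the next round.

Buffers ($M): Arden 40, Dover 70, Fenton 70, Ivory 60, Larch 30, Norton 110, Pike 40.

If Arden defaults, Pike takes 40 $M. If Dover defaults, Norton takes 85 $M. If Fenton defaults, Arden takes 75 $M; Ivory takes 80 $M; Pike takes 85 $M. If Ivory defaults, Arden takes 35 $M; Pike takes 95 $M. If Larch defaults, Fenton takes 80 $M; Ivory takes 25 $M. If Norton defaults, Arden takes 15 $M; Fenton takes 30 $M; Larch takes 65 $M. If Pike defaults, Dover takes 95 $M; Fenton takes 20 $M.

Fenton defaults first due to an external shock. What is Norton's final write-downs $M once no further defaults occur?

Round 1 — Fenton defaults (initial).
  Arden: +75 → 75 ≥ 40
  Ivory: +80 → 80 ≥ 60
  Pike: +85 → 85 ≥ 40
Round 2 — Arden, Ivory, Pike default.
  Dover: +95 → 95 ≥ 70
Round 3 — Dover defaults.
  Norton: +85 → 85 < 110
No further defaults.

85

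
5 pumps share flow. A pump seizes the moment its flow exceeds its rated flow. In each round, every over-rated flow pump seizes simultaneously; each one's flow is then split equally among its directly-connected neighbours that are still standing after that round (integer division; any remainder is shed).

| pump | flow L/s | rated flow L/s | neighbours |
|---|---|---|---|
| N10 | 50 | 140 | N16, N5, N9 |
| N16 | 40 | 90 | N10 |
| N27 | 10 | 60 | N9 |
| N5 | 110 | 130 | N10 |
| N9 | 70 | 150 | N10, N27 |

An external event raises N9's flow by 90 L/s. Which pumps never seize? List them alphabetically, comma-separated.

N10, N16, N5

Round 1 — N9 at 160 > 150. N9 seizes.
  N9 sheds 160 L/s to N10, N27: 80 each.
    N10: 50+80 = 130 ≤ 140
    N27: 10+80 = 90 > 60
Round 2 — N27 seizes.
  N27 sheds 90 L/s: no online neighbours, lost.
No further seizures.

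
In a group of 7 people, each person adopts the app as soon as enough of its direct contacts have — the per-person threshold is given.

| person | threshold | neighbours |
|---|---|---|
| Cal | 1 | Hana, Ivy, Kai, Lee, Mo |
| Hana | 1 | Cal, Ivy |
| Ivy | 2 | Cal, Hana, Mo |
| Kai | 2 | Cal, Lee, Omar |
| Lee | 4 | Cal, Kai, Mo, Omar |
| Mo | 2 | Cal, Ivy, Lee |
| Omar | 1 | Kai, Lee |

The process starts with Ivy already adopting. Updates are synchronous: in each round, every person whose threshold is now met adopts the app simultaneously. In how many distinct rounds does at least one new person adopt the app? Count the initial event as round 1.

3

Round 1 — Ivy adopts the app (initial).
Round 2 — checking thresholds:
  Cal: 1 of 5 neighbours ≥ 1, adopts the app.
  Hana: 1 of 2 neighbours ≥ 1, adopts the app.
  Mo: 1 of 3 neighbours < 2, not yet.
Round 3 — checking thresholds:
  Kai: 1 of 3 neighbours < 2, not yet.
  Lee: 1 of 4 neighbours < 4, not yet.
  Mo: 2 of 3 neighbours ≥ 2, adopts the app.
Round 4 — no new adoptions; cascade stops.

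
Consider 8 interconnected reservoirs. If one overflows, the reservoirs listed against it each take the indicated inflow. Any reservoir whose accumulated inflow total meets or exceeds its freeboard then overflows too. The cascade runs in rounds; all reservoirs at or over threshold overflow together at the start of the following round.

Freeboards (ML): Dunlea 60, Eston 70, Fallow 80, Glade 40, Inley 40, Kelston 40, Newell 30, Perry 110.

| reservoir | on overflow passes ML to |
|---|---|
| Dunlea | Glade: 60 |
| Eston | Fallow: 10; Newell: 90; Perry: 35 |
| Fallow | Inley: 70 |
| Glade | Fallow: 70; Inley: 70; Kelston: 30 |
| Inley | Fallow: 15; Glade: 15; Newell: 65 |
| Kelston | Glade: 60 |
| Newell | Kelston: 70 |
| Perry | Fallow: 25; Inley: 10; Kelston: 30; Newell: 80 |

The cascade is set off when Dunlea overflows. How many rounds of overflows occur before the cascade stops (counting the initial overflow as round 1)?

Round 1 — Dunlea overflows (initial).
  Glade: +60 → 60 ≥ 40
Round 2 — Glade overflows.
  Fallow: +70 → 70 < 80
  Inley: +70 → 70 ≥ 40
  Kelston: +30 → 30 < 40
Round 3 — Inley overflows.
  Fallow: +15 → 85 ≥ 80
  Newell: +65 → 65 ≥ 30
Round 4 — Fallow, Newell overflow.
  Kelston: +70 → 100 ≥ 40
Round 5 — Kelston overflows.
No further overflows.

5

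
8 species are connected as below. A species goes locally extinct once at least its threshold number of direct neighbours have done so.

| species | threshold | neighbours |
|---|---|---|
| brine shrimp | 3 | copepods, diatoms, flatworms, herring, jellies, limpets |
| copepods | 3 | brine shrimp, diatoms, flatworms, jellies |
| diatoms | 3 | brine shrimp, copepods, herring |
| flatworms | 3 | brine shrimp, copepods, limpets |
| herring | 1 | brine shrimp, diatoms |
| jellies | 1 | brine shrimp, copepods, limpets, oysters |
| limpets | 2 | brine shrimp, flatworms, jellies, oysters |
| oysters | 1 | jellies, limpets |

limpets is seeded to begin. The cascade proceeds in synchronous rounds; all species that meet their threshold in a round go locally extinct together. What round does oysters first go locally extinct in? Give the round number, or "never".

Round 1 — limpets goes locally extinct (initial).
Round 2 — checking thresholds:
  brine shrimp: 1 of 6 neighbours < 3, holds.
  flatworms: 1 of 3 neighbours < 3, holds.
  jellies: 1 of 4 neighbours ≥ 1, goes locally extinct.
  oysters: 1 of 2 neighbours ≥ 1, goes locally extinct.
Round 3 — no new extinctions; cascade stops.

2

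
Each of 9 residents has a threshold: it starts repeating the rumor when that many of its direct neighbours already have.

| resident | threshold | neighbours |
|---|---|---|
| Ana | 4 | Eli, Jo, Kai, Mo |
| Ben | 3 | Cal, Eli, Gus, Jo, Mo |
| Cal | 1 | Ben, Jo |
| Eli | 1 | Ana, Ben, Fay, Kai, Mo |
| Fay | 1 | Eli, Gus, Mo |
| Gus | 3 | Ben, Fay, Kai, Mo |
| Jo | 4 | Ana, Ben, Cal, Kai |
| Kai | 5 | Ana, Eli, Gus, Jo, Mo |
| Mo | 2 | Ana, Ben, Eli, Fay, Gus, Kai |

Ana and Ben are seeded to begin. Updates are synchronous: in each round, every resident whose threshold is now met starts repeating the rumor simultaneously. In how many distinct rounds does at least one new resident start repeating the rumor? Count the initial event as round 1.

Round 1 — Ana, Ben start repeating the rumor (initial).
Round 2 — checking thresholds:
  Cal: 1 of 2 neighbours ≥ 1, starts repeating the rumor.
  Eli: 2 of 5 neighbours ≥ 1, starts repeating the rumor.
  Gus: 1 of 4 neighbours < 3, holds.
  Jo: 2 of 4 neighbours < 4, holds.
  Kai: 1 of 5 neighbours < 5, holds.
  Mo: 2 of 6 neighbours ≥ 2, starts repeating the rumor.
Round 3 — checking thresholds:
  Fay: 2 of 3 neighbours ≥ 1, starts repeating the rumor.
  Gus: 2 of 4 neighbours < 3, holds.
  Jo: 3 of 4 neighbours < 4, holds.
  Kai: 3 of 5 neighbours < 5, holds.
Round 4 — checking thresholds:
  Gus: 3 of 4 neighbours ≥ 3, starts repeating the rumor.
  Jo: 3 of 4 neighbours < 4, holds.
  Kai: 3 of 5 neighbours < 5, holds.
Round 5 — no new spreads; cascade stops.

4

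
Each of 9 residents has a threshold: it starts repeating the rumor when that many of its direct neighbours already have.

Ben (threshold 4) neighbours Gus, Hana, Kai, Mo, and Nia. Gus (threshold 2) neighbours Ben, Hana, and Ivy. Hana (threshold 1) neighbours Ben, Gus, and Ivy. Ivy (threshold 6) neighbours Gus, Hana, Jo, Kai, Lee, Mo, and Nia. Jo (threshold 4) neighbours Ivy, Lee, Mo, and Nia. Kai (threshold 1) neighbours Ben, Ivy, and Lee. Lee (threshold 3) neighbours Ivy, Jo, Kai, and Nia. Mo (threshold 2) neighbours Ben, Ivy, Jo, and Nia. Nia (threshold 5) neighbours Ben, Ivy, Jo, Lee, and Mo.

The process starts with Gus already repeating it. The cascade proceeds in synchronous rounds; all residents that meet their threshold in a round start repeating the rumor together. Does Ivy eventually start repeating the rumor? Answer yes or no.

Round 1 — Gus starts repeating the rumor (initial).
Round 2 — checking thresholds:
  Ben: 1 of 5 neighbours < 4, not yet.
  Hana: 1 of 3 neighbours ≥ 1, starts repeating the rumor.
  Ivy: 1 of 7 neighbours < 6, not yet.
Round 3 — no new spreads; cascade stops.

no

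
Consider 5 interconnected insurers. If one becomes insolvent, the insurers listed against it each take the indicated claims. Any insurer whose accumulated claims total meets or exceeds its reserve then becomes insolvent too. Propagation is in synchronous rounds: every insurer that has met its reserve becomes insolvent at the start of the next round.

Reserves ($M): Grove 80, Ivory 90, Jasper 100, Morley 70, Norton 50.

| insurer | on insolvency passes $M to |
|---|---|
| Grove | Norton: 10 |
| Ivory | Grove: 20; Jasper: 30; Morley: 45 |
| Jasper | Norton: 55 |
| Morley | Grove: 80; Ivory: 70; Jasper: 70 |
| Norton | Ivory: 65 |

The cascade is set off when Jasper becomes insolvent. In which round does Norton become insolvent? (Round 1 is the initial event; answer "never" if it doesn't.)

2

Round 1 — Jasper becomes insolvent (initial).
  Norton: +55 → 55 ≥ 50
Round 2 — Norton becomes insolvent.
  Ivory: +65 → 65 < 90
No further insolvencies.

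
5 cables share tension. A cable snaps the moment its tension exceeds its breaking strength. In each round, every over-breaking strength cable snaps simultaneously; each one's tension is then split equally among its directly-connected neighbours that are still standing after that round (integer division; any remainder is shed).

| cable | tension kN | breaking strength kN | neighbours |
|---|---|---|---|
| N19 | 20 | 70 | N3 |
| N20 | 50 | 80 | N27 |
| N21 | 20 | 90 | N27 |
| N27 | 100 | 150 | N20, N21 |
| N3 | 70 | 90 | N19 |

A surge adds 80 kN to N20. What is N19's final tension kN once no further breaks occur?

20

Round 1 — N20 at 130 > 80. N20 snaps.
  N20 sheds 130 kN to N27: 130 each.
    N27: 100+130 = 230 > 150
Round 2 — N27 snaps.
  N27 sheds 230 kN to N21: 230 each.
    N21: 20+230 = 250 > 90
Round 3 — N21 snaps.
  N21 sheds 250 kN: no online neighbours, lost.
No further breaks.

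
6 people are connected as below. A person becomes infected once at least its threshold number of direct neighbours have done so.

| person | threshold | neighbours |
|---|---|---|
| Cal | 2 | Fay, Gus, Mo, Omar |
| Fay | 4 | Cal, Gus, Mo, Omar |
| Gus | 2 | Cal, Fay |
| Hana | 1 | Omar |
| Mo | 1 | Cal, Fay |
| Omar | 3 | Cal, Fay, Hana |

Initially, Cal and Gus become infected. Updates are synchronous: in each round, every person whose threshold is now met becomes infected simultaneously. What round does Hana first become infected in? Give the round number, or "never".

never

Round 1 — Cal, Gus become infected (initial).
Round 2 — checking thresholds:
  Fay: 2 of 4 neighbours < 4, holds.
  Mo: 1 of 2 neighbours ≥ 1, becomes infected.
  Omar: 1 of 3 neighbours < 3, holds.
Round 3 — no new infections; cascade stops.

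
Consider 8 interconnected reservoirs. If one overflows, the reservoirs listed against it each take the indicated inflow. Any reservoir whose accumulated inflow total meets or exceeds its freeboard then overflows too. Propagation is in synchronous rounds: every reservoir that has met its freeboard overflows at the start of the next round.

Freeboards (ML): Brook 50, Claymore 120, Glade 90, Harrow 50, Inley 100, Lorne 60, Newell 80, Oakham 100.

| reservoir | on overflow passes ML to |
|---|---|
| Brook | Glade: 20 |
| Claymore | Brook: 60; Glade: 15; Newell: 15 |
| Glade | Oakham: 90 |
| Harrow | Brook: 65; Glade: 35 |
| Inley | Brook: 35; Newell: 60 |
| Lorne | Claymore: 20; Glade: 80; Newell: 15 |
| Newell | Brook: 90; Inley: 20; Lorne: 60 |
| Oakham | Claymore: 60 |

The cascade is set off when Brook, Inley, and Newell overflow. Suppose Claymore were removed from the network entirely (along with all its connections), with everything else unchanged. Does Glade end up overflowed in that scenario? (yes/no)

yes

With Claymore removed:
Round 1 — Brook, Inley, Newell overflow (initial).
  Glade: +20 → 20 < 90
  Lorne: +60 → 60 ≥ 60
Round 2 — Lorne overflows.
  Glade: +80 → 100 ≥ 90
Round 3 — Glade overflows.
  Oakham: +90 → 90 < 100
No further overflows.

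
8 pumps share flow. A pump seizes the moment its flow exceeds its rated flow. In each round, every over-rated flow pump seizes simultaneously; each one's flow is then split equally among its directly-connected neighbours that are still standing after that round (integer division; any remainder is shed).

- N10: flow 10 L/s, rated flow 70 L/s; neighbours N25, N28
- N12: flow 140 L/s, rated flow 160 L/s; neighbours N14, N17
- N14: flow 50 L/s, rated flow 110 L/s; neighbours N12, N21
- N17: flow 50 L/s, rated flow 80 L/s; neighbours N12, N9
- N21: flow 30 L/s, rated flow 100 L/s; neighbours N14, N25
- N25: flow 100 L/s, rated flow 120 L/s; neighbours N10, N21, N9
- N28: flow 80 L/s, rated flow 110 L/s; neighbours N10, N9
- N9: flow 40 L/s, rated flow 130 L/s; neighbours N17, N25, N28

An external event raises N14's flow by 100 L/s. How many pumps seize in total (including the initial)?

Round 1 — N14 at 150 > 110. N14 seizes.
  N14 sheds 150 L/s to N12, N21: 75 each.
    N12: 140+75 = 215 > 160
    N21: 30+75 = 105 > 100
Round 2 — N12, N21 seize.
  N12 sheds 215 L/s to N17: 215 each.
    N17: 50+215 = 265 > 80
  N21 sheds 105 L/s to N25: 105 each.
    N25: 100+105 = 205 > 120
Round 3 — N17, N25 seize.
  N17 sheds 265 L/s to N9: 265 each.
    N9: 40+265 = 305 > 130
  N25 sheds 205 L/s to N10, N9: 102 each (1 lost).
    N10: 10+102 = 112 > 70
    N9: 305+102 = 407 > 130
Round 4 — N10, N9 seize.
  N10 sheds 112 L/s to N28: 112 each.
    N28: 80+112 = 192 > 110
  N9 sheds 407 L/s to N28: 407 each.
    N28: 192+407 = 599 > 110
Round 5 — N28 seizes.
  N28 sheds 599 L/s: no online neighbours, lost.
No further seizures.

8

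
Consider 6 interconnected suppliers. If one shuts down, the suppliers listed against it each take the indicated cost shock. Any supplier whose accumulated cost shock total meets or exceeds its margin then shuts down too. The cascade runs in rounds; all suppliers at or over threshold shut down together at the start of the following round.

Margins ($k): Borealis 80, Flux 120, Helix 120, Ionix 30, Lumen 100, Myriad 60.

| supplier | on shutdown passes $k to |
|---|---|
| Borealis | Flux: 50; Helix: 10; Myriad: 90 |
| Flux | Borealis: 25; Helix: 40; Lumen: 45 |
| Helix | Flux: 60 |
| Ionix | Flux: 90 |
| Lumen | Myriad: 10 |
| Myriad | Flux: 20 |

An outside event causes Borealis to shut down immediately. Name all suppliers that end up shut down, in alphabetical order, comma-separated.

Round 1 — Borealis shuts down (initial).
  Flux: +50 → 50 < 120
  Helix: +10 → 10 < 120
  Myriad: +90 → 90 ≥ 60
Round 2 — Myriad shuts down.
  Flux: +20 → 70 < 120
No further shutdowns.

Borealis, Myriad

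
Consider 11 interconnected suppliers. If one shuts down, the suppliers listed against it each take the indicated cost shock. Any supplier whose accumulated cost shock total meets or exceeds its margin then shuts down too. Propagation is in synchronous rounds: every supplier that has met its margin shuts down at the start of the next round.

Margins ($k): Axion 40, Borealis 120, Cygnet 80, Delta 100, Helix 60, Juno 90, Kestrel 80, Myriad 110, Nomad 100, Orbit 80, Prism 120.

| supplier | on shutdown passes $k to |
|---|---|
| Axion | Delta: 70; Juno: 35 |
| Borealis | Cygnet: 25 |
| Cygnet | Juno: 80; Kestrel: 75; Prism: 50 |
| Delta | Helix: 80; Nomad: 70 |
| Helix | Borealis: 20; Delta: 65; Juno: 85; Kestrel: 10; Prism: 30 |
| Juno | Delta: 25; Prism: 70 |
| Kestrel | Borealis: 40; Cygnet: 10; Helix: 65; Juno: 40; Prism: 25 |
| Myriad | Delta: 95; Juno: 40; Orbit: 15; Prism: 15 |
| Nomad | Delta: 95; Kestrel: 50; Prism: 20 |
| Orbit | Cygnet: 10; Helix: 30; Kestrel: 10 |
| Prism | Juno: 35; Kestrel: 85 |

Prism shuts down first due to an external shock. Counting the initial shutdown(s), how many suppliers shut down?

4

Round 1 — Prism shuts down (initial).
  Juno: +35 → 35 < 90
  Kestrel: +85 → 85 ≥ 80
Round 2 — Kestrel shuts down.
  Borealis: +40 → 40 < 120
  Cygnet: +10 → 10 < 80
  Helix: +65 → 65 ≥ 60
  Juno: +40 → 75 < 90
Round 3 — Helix shuts down.
  Borealis: +20 → 60 < 120
  Delta: +65 → 65 < 100
  Juno: +85 → 160 ≥ 90
Round 4 — Juno shuts down.
  Delta: +25 → 90 < 100
No further shutdowns.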